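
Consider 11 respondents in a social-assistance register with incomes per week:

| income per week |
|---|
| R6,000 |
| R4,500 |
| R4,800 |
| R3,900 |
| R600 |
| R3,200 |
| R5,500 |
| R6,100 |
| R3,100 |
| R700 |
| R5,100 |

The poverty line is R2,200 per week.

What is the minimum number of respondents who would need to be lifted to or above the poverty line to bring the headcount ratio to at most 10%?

1

2 of the 11 respondents are poor, so H = 2/11 = 0.182.
A headcount ratio of at most 10% allows at most ⌊0.10 × 11⌋ = 1 poor respondents.
So at least 2 − 1 = 1 must be lifted.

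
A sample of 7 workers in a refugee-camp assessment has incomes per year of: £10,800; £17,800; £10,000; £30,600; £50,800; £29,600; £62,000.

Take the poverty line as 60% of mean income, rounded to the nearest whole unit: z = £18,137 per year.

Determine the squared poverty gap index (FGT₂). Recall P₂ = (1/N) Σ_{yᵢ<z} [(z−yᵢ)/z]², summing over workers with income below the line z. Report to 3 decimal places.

0.052

Incomes under z: £10,000, £10,800, £17,800 (q = 3 of N = 7).
Gap ratios (z−y)/z: (18137−10000)/18137 = 0.4486; (18137−10800)/18137 = 0.4045; (18137−17800)/18137 = 0.0186.
Squared: 0.2013; 0.1636; 0.0003.
Sum = 0.365270; P₂ = 0.365270 / 7 = 0.052.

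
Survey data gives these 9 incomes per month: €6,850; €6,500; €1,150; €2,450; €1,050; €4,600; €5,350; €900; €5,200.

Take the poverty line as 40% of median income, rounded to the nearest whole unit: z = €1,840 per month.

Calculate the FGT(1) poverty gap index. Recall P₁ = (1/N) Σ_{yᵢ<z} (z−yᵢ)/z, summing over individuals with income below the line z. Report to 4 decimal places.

Below z: €900, €1,050, €1,150 (q = 3 of N = 9).
Shortfall ratios: (1840−900)/1840 = 0.5109; (1840−1050)/1840 = 0.4293; (1840−1150)/1840 = 0.3750.
Sum of shortfalls = 1.315217; P₁ averages over all N: 1.315217 / 9 = 0.1461.

0.1461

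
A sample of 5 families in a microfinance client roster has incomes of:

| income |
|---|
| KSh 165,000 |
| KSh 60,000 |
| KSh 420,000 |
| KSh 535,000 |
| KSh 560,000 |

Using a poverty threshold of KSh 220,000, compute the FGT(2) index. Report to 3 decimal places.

0.118

Below z: KSh 60,000, KSh 165,000 (q = 2 of N = 5).
Shortfall ratios: (220000−60000)/220000 = 0.7273; (220000−165000)/220000 = 0.2500.
Squared: 0.5289; 0.0625.
Sum = 0.591426; P₂ = 0.591426 / 5 = 0.118.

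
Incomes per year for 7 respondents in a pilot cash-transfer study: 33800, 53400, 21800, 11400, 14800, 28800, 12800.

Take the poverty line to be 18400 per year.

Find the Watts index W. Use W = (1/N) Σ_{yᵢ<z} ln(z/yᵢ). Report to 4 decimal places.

Poor units: 11400, 12800, 14800 (q = 3 of N = 7).
ln(z/y) terms: ln(18400/11400) = 0.4787; ln(18400/12800) = 0.3629; ln(18400/14800) = 0.2177.
W = 1.059366 / 7 = 0.1513.

0.1513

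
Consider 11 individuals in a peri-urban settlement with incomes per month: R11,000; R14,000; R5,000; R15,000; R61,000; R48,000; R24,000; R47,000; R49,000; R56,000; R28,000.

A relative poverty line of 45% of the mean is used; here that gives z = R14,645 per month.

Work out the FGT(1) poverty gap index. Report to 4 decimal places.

Below z: R5,000, R11,000, R14,000 (q = 3 of N = 11).
Shortfall ratios: (14645−5000)/14645 = 0.6586; (14645−11000)/14645 = 0.2489; (14645−14000)/14645 = 0.0440.
Sum of shortfalls = 0.951519; P₁ averages over all N: 0.951519 / 11 = 0.0865.

0.0865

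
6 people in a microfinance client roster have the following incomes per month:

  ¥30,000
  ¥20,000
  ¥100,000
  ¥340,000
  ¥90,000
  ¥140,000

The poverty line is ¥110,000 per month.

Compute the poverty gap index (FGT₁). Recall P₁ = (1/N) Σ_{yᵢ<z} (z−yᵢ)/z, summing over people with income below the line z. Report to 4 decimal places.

Incomes under z: ¥20,000, ¥30,000, ¥90,000, ¥100,000 (q = 4 of N = 6).
Shortfall ratios: (110000−20000)/110000 = 0.8182; (110000−30000)/110000 = 0.7273; (110000−90000)/110000 = 0.1818; (110000−100000)/110000 = 0.0909.
Sum of shortfalls = 1.818182; P₁ averages over all N: 1.818182 / 6 = 0.3030.

0.3030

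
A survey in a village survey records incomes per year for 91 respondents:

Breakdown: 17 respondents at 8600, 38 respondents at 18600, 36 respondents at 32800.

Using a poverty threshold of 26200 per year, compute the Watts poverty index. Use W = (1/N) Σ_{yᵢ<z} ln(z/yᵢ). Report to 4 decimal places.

0.3512

Below z: 17×8600, 38×18600 (q = 55 of N = 91).
Log shortfalls: ln(26200/8600) = 1.1140 (×17); ln(26200/18600) = 0.3426 (×38).
W = 31.956670 / 91 = 0.3512.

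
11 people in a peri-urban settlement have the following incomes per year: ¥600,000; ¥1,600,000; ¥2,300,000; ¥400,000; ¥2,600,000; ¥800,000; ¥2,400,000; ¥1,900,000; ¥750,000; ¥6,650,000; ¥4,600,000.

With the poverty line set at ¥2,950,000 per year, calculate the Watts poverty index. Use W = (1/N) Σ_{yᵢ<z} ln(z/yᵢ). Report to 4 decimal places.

0.7180

Incomes under z: ¥400,000, ¥600,000, ¥750,000, ¥800,000, ¥1,600,000, ¥1,900,000, ¥2,300,000, ¥2,400,000, ¥2,600,000 (q = 9 of N = 11).
ln(z/y) terms: ln(2950000/400000) = 1.9981; ln(2950000/600000) = 1.5926; ln(2950000/750000) = 1.3695; ln(2950000/800000) = 1.3049; ln(2950000/1600000) = 0.6118; ln(2950000/1900000) = 0.4400; ln(2950000/2300000) = 0.2489; ln(2950000/2400000) = 0.2063; ln(2950000/2600000) = 0.1263.
W = 7.898442 / 11 = 0.7180.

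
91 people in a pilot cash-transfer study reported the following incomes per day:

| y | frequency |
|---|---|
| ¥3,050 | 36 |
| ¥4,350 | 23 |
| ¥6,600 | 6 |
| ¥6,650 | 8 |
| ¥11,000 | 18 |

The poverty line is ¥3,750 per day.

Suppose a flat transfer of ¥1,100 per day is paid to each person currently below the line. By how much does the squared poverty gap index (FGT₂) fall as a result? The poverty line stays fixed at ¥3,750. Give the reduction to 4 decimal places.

Before: below the line — 36×¥3,050; squared poverty gap index (FGT₂) = 0.013785.
After the ¥1,100 transfer: below the line — none; squared poverty gap index (FGT₂) = 0.000000.
Reduction = 0.013785 − 0.000000 = 0.0138.

0.0138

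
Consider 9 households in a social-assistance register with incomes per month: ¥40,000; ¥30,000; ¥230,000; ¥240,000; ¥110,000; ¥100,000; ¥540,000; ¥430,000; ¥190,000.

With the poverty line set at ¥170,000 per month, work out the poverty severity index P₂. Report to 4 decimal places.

0.1730

Below z: ¥30,000, ¥40,000, ¥100,000, ¥110,000 (q = 4 of N = 9).
Gap ratios (z−y)/z: (170000−30000)/170000 = 0.8235; (170000−40000)/170000 = 0.7647; (170000−100000)/170000 = 0.4118; (170000−110000)/170000 = 0.3529.
Squared: 0.6782; 0.5848; 0.1696; 0.1246.
Sum = 1.557093; P₂ = 1.557093 / 9 = 0.1730.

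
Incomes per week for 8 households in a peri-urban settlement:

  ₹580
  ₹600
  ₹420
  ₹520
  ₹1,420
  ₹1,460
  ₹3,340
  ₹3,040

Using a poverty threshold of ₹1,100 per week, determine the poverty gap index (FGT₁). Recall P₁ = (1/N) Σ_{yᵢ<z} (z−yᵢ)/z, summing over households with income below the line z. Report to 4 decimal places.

Incomes under z: ₹420, ₹520, ₹580, ₹600 (q = 4 of N = 8).
Normalized shortfalls: (1100−420)/1100 = 0.6182; (1100−520)/1100 = 0.5273; (1100−580)/1100 = 0.4727; (1100−600)/1100 = 0.4545.
Sum of shortfalls = 2.072727; P₁ averages over all N: 2.072727 / 8 = 0.2591.

0.2591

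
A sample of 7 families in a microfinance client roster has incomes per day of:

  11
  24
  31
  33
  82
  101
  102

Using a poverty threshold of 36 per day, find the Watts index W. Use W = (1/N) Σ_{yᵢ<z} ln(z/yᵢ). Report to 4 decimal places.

Incomes under z: 11, 24, 31, 33 (q = 4 of N = 7).
ln(z/y) terms: ln(36/11) = 1.1856; ln(36/24) = 0.4055; ln(36/31) = 0.1495; ln(36/33) = 0.0870.
W = 1.827632 / 7 = 0.2611.

0.2611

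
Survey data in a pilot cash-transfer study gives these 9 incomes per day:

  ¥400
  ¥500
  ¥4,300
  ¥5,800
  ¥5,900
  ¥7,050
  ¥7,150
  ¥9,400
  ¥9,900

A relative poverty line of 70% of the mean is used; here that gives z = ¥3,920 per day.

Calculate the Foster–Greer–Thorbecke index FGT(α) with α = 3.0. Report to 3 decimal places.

Below z: ¥400, ¥500 (q = 2 of N = 9).
Relative gaps: (3920−400)/3920 = 0.8980; (3920−500)/3920 = 0.8724.
Raised to α = 3.0: 0.72405; 0.66408.
Sum = 1.388132; FGT(3.0) = 1.388132 / 9 = 0.154.

0.154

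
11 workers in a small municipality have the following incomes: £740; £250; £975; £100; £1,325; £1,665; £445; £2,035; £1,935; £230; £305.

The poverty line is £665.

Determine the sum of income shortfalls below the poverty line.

Below z: £100, £230, £250, £305, £445 (q = 5 of N = 11).
Individual gaps: 665−100 = 565; 665−230 = 435; 665−250 = 415; 665−305 = 360; 665−445 = 220.
Aggregate gap = £1,995.

£1,995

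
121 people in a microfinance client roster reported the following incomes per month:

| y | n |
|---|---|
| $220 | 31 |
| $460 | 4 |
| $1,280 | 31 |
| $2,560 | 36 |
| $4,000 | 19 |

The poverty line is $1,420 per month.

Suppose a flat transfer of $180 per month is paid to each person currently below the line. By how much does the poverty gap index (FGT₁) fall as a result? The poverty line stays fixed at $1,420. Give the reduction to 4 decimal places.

0.0619

Before: below the line — 31×$220, 4×$460, 31×$1,280; poverty gap index (FGT₁) = 0.264114.
After the $180 transfer: below the line — 31×$400, 4×$640; poverty gap index (FGT₁) = 0.202188.
Reduction = 0.264114 − 0.202188 = 0.0619.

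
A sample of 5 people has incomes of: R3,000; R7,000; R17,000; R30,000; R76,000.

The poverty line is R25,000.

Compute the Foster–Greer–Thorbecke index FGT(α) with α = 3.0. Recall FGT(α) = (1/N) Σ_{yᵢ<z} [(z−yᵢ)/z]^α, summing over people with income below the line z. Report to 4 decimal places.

Below the line: R3,000, R7,000, R17,000 (q = 3 of N = 5).
Relative gaps: (25000−3000)/25000 = 0.8800; (25000−7000)/25000 = 0.7200; (25000−17000)/25000 = 0.3200.
Raised to α = 3.0: 0.68147; 0.37325; 0.03277.
Sum = 1.087488; FGT(3.0) = 1.087488 / 5 = 0.2175.

0.2175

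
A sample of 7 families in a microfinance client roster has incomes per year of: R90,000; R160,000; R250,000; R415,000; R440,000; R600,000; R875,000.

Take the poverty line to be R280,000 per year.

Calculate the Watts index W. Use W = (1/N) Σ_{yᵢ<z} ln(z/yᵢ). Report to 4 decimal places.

0.2583

Incomes under z: R90,000, R160,000, R250,000 (q = 3 of N = 7).
Log shortfalls: ln(280000/90000) = 1.1350; ln(280000/160000) = 0.5596; ln(280000/250000) = 0.1133.
W = 1.807924 / 7 = 0.2583.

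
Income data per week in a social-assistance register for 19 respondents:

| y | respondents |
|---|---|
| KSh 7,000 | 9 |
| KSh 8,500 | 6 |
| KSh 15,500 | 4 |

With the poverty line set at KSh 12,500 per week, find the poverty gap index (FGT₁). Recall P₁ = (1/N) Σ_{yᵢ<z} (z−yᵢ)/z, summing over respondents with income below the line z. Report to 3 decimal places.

0.309

Below z: 9×KSh 7,000, 6×KSh 8,500 (q = 15 of N = 19).
Relative gaps: (12500−7000)/12500 = 0.4400 (×9); (12500−8500)/12500 = 0.3200 (×6).
Σ = 5.880000. Dividing by the full population N = 19 gives P₁ = 0.309.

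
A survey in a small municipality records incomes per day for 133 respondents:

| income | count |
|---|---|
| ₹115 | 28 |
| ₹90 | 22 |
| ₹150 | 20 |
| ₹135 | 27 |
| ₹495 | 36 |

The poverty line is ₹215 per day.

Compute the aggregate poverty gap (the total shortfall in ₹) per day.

₹9,010

Below z: 22×₹90, 28×₹115, 27×₹135, 20×₹150 (q = 97 of N = 133).
Individual gaps: 22×(215−90) = 2750; 28×(215−115) = 2800; 27×(215−135) = 2160; 20×(215−150) = 1300.
Aggregate gap = ₹9,010.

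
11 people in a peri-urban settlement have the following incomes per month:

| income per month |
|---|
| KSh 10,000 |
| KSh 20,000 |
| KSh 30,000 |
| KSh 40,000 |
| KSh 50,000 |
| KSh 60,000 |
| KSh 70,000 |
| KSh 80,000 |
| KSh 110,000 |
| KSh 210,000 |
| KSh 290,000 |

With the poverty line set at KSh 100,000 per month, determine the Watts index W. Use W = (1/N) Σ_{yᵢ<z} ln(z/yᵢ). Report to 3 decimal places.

Below the line: KSh 10,000, KSh 20,000, KSh 30,000, KSh 40,000, KSh 50,000, KSh 60,000, KSh 70,000, KSh 80,000 (q = 8 of N = 11).
ln(z/y) terms: ln(100000/10000) = 2.3026; ln(100000/20000) = 1.6094; ln(100000/30000) = 1.2040; ln(100000/40000) = 0.9163; ln(100000/50000) = 0.6931; ln(100000/60000) = 0.5108; ln(100000/70000) = 0.3567; ln(100000/80000) = 0.2231.
W = 7.816078 / 11 = 0.711.

0.711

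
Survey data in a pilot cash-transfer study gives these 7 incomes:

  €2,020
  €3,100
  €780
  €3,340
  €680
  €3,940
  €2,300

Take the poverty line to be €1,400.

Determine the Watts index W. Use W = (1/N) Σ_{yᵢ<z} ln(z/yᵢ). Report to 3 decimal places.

0.187

Below z: €680, €780 (q = 2 of N = 7).
ln(z/y) terms: ln(1400/680) = 0.7221; ln(1400/780) = 0.5849.
W = 1.307068 / 7 = 0.187.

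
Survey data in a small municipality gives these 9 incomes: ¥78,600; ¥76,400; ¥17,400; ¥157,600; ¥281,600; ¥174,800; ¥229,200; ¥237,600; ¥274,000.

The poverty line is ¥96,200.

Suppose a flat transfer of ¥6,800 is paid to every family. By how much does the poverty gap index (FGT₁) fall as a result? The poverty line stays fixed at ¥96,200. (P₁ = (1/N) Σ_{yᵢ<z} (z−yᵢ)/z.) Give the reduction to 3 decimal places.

0.024

Before: below the line — ¥17,400, ¥76,400, ¥78,600; poverty gap index (FGT₁) = 0.13421.
After the ¥6,800 transfer: below the line — ¥24,200, ¥83,200, ¥85,400; poverty gap index (FGT₁) = 0.11065.
Reduction = 0.13421 − 0.11065 = 0.024.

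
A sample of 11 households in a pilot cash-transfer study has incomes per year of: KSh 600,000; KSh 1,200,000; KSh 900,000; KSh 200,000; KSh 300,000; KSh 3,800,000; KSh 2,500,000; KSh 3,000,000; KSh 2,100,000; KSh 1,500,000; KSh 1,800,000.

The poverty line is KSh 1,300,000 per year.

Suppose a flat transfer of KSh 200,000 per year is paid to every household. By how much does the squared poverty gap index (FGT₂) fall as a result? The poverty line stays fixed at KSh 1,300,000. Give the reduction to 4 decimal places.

0.0608

Before: below the line — KSh 200,000, KSh 300,000, KSh 600,000, KSh 900,000, KSh 1,200,000; squared poverty gap index (FGT₂) = 0.154384.
After the KSh 200,000 transfer: below the line — KSh 400,000, KSh 500,000, KSh 800,000, KSh 1,100,000; squared poverty gap index (FGT₂) = 0.093599.
Reduction = 0.154384 − 0.093599 = 0.0608.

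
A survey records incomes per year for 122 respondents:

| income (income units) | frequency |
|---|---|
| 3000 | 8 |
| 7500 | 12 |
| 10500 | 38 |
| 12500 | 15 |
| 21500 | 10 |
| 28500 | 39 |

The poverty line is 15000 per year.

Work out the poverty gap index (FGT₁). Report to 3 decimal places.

Below the line: 8×3000, 12×7500, 38×10500, 15×12500 (q = 73 of N = 122).
Gap ratios (z−y)/z: (15000−3000)/15000 = 0.8000 (×8); (15000−7500)/15000 = 0.5000 (×12); (15000−10500)/15000 = 0.3000 (×38); (15000−12500)/15000 = 0.1667 (×15).
Σ = 26.300000. Dividing by the full population N = 122 gives P₁ = 0.216.

0.216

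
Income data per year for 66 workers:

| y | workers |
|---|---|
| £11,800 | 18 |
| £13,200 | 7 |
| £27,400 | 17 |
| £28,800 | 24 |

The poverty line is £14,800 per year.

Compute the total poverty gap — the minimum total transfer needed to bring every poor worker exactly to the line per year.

£65,200

Poor units: 18×£11,800, 7×£13,200 (q = 25 of N = 66).
Individual gaps: 18×(14800−11800) = 54000; 7×(14800−13200) = 11200.
Aggregate gap = £65,200.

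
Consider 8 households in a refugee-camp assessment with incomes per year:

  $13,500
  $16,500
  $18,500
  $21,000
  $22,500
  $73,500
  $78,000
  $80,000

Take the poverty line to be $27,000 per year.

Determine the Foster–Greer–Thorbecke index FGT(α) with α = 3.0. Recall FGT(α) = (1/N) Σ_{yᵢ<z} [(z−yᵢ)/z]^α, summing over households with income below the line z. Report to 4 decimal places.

0.0288

Incomes under z: $13,500, $16,500, $18,500, $21,000, $22,500 (q = 5 of N = 8).
Normalized shortfalls: (27000−13500)/27000 = 0.5000; (27000−16500)/27000 = 0.3889; (27000−18500)/27000 = 0.3148; (27000−21000)/27000 = 0.2222; (27000−22500)/27000 = 0.1667.
Raised to α = 3.0: 0.12500; 0.05881; 0.03120; 0.01097; 0.00463.
Sum = 0.230618; FGT(3.0) = 0.230618 / 8 = 0.0288.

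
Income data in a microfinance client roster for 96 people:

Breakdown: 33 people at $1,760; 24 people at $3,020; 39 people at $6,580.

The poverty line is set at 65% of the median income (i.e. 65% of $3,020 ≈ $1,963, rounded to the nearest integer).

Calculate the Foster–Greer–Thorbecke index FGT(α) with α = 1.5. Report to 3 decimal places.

0.011

Below z: 33×$1,760 (q = 33 of N = 96).
Gap ratios (z−y)/z: (1963−1760)/1963 = 0.1034 (×33).
Raised to α = 1.5: 0.03326 (×33).
Sum = 1.097432; FGT(1.5) = 1.097432 / 96 = 0.011.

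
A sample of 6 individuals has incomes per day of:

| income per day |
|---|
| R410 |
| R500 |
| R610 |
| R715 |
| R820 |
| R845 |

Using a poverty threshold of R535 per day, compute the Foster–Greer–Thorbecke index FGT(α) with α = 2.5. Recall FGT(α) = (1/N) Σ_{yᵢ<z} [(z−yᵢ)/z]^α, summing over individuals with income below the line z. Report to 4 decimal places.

Below z: R410, R500 (q = 2 of N = 6).
Normalized shortfalls: (535−410)/535 = 0.2336; (535−500)/535 = 0.0654.
Raised to α = 2.5: 0.02639; 0.00109.
Sum = 0.027482; FGT(2.5) = 0.027482 / 6 = 0.0046.

0.0046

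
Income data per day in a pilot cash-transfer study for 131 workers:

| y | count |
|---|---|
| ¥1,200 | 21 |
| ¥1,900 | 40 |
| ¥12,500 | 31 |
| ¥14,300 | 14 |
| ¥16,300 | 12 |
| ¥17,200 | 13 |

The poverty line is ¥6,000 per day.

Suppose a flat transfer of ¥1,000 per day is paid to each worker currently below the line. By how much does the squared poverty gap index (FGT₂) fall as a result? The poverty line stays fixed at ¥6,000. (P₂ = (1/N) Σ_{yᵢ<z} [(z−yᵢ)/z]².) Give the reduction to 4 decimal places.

0.0994

Before: below the line — 21×¥1,200, 40×¥1,900; squared poverty gap index (FGT₂) = 0.245174.
After the ¥1,000 transfer: below the line — 21×¥2,200, 40×¥2,900; squared poverty gap index (FGT₂) = 0.145810.
Reduction = 0.245174 − 0.145810 = 0.0994.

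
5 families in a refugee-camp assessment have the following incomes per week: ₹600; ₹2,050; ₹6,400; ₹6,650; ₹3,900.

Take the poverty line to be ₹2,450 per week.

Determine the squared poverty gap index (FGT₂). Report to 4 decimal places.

Below z: ₹600, ₹2,050 (q = 2 of N = 5).
Gap ratios (z−y)/z: (2450−600)/2450 = 0.7551; (2450−2050)/2450 = 0.1633.
Squared: 0.5702; 0.0267.
Sum = 0.596835; P₂ = 0.596835 / 5 = 0.1194.

0.1194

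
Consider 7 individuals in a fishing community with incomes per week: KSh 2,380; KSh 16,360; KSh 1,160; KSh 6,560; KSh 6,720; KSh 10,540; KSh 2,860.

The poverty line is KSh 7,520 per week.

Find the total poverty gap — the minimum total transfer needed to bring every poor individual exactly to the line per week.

Poor units: KSh 1,160, KSh 2,380, KSh 2,860, KSh 6,560, KSh 6,720 (q = 5 of N = 7).
Individual gaps: 7520−1160 = 6360; 7520−2380 = 5140; 7520−2860 = 4660; 7520−6560 = 960; 7520−6720 = 800.
Aggregate gap = KSh 17,920.

KSh 17,920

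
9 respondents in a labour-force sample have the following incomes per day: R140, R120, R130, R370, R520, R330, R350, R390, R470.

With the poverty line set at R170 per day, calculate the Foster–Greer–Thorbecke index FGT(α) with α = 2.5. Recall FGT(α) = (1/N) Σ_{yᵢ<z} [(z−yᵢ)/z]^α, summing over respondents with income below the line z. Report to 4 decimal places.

Below the line: R120, R130, R140 (q = 3 of N = 9).
Gap ratios (z−y)/z: (170−120)/170 = 0.2941; (170−130)/170 = 0.2353; (170−140)/170 = 0.1765.
Raised to α = 2.5: 0.04691; 0.02686; 0.01308.
Sum = 0.086851; FGT(2.5) = 0.086851 / 9 = 0.0097.

0.0097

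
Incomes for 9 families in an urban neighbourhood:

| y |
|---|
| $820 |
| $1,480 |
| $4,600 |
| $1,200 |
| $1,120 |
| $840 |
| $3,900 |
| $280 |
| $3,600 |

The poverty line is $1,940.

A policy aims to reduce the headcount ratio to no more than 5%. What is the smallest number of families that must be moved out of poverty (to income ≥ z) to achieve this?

6

Currently q = 6 of N = 9 are below the line (H = 0.667).
A headcount ratio of at most 5% allows at most ⌊0.05 × 9⌋ = 0 poor families.
So at least 6 − 0 = 6 must be lifted.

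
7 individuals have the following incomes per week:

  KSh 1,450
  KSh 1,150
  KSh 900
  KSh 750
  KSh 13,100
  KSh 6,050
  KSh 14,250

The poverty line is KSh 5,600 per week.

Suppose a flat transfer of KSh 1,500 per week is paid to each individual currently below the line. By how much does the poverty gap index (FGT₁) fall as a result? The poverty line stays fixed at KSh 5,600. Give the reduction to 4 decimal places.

Before: below the line — KSh 750, KSh 900, KSh 1,150, KSh 1,450; poverty gap index (FGT₁) = 0.463010.
After the KSh 1,500 transfer: below the line — KSh 2,250, KSh 2,400, KSh 2,650, KSh 2,950; poverty gap index (FGT₁) = 0.309949.
Reduction = 0.463010 − 0.309949 = 0.1531.

0.1531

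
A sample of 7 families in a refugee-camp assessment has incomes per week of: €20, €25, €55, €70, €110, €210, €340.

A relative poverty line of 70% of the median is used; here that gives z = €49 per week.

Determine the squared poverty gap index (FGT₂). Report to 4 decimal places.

Below the line: €20, €25 (q = 2 of N = 7).
Gap ratios (z−y)/z: (49−20)/49 = 0.5918; (49−25)/49 = 0.4898.
Squared: 0.3503; 0.2399.
Sum = 0.590171; P₂ = 0.590171 / 7 = 0.0843.

0.0843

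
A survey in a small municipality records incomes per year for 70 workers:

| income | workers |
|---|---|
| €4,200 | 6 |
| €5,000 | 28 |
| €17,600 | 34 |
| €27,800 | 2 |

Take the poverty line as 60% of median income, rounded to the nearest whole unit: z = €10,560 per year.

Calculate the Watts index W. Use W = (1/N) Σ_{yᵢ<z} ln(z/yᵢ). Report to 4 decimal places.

Below z: 6×€4,200, 28×€5,000 (q = 34 of N = 70).
ln(z/y) terms: ln(10560/4200) = 0.9220 (×6); ln(10560/5000) = 0.7476 (×28).
W = 26.465723 / 70 = 0.3781.

0.3781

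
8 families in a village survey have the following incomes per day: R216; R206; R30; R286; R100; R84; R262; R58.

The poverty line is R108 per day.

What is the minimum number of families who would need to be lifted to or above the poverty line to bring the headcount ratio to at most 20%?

Currently q = 4 of N = 8 are below the line (H = 0.500).
A headcount ratio of at most 20% allows at most ⌊0.20 × 8⌋ = 1 poor families.
So at least 4 − 1 = 3 must be lifted.

3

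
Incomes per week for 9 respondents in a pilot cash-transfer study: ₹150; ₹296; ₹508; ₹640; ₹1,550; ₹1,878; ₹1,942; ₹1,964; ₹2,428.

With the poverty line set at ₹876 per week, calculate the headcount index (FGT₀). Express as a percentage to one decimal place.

44.4%

4 of the 9 respondents have income below ₹876.
H = 4/9 = 44.4%.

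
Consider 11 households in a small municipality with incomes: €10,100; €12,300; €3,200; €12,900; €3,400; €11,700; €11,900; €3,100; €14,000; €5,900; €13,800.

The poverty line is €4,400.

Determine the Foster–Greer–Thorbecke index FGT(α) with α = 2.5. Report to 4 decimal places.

Below the line: €3,100, €3,200, €3,400 (q = 3 of N = 11).
Shortfall ratios: (4400−3100)/4400 = 0.2955; (4400−3200)/4400 = 0.2727; (4400−3400)/4400 = 0.2273.
Raised to α = 2.5: 0.04745; 0.03884; 0.02462.
Sum = 0.110917; FGT(2.5) = 0.110917 / 11 = 0.0101.

0.0101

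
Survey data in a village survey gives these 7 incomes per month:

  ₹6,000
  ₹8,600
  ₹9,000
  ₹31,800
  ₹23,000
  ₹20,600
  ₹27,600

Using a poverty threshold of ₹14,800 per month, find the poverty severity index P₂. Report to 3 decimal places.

0.098

Below the line: ₹6,000, ₹8,600, ₹9,000 (q = 3 of N = 7).
Shortfall ratios: (14800−6000)/14800 = 0.5946; (14800−8600)/14800 = 0.4189; (14800−9000)/14800 = 0.3919.
Squared: 0.3535; 0.1755; 0.1536.
Sum = 0.682615; P₂ = 0.682615 / 7 = 0.098.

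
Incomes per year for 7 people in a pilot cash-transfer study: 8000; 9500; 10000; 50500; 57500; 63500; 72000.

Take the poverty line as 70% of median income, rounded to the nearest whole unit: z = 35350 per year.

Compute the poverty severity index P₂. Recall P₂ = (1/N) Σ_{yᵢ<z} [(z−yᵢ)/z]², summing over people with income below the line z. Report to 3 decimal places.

0.235

Incomes under z: 8000, 9500, 10000 (q = 3 of N = 7).
Shortfall ratios: (35350−8000)/35350 = 0.7737; (35350−9500)/35350 = 0.7313; (35350−10000)/35350 = 0.7171.
Squared: 0.5986; 0.5347; 0.5143.
Sum = 1.647592; P₂ = 1.647592 / 7 = 0.235.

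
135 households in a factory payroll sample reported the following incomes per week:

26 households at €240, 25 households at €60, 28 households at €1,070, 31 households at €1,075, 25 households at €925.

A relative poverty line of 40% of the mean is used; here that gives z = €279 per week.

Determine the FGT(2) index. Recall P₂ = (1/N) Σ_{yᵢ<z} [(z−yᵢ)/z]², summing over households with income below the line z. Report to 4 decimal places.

Below the line: 25×€60, 26×€240 (q = 51 of N = 135).
Shortfall ratios: (279−60)/279 = 0.7849 (×25); (279−240)/279 = 0.1398 (×26).
Squared: 0.6161 (×25); 0.0195 (×26).
Sum = 15.911550; P₂ = 15.911550 / 135 = 0.1179.

0.1179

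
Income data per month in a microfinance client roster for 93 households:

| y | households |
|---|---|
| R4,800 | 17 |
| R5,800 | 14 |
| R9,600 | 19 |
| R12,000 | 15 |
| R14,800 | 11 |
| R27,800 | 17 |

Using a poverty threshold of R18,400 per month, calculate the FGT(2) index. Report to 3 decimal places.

Below the line: 17×R4,800, 14×R5,800, 19×R9,600, 15×R12,000, 11×R14,800 (q = 76 of N = 93).
Shortfall ratios: (18400−4800)/18400 = 0.7391 (×17); (18400−5800)/18400 = 0.6848 (×14); (18400−9600)/18400 = 0.4783 (×19); (18400−12000)/18400 = 0.3478 (×15); (18400−14800)/18400 = 0.1957 (×11).
Squared: 0.5463 (×17); 0.4689 (×14); 0.2287 (×19); 0.1210 (×15); 0.0383 (×11).
Sum = 22.434074; P₂ = 22.434074 / 93 = 0.241.

0.241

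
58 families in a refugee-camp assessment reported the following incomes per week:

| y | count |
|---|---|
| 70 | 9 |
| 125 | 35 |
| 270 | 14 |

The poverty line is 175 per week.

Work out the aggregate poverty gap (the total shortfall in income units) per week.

Incomes under z: 9×70, 35×125 (q = 44 of N = 58).
Individual gaps: 9×(175−70) = 945; 35×(175−125) = 1750.
Aggregate gap = 2695.

2695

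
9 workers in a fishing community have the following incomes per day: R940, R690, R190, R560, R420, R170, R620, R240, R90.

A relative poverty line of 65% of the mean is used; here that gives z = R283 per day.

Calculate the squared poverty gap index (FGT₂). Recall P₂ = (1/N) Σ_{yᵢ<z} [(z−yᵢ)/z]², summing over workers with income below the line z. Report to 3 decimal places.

Poor units: R90, R170, R190, R240 (q = 4 of N = 9).
Relative gaps: (283−90)/283 = 0.6820; (283−170)/283 = 0.3993; (283−190)/283 = 0.3286; (283−240)/283 = 0.1519.
Squared: 0.4651; 0.1594; 0.1080; 0.0231.
Sum = 0.755609; P₂ = 0.755609 / 9 = 0.084.

0.084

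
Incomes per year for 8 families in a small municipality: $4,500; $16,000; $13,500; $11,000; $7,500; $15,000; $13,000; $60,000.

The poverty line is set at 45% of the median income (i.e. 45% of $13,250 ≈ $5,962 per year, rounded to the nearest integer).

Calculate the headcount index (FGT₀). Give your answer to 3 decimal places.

0.125

1 of the 8 families have income below $5,962.
H = 1/8 = 0.125.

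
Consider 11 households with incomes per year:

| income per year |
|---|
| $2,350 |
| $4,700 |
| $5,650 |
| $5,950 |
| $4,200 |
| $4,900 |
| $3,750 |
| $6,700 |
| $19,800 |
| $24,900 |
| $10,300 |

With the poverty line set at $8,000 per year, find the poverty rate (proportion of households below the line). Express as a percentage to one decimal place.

72.7%

8 of the 11 households have income below $8,000.
H = 8/11 = 72.7%.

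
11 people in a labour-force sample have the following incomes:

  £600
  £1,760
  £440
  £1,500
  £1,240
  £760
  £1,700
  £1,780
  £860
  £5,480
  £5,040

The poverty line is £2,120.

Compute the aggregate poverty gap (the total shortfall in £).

Incomes under z: £440, £600, £760, £860, £1,240, £1,500, £1,700, £1,760, £1,780 (q = 9 of N = 11).
Individual gaps: 2120−440 = 1680; 2120−600 = 1520; 2120−760 = 1360; 2120−860 = 1260; 2120−1240 = 880; 2120−1500 = 620; 2120−1700 = 420; 2120−1760 = 360; 2120−1780 = 340.
Aggregate gap = £8,440.

£8,440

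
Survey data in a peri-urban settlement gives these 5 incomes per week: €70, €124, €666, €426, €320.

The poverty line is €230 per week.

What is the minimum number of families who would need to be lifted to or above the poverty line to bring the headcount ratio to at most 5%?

2 of the 5 families are poor, so H = 2/5 = 0.400.
A headcount ratio of at most 5% allows at most ⌊0.05 × 5⌋ = 0 poor families.
So at least 2 − 0 = 2 must be lifted.

2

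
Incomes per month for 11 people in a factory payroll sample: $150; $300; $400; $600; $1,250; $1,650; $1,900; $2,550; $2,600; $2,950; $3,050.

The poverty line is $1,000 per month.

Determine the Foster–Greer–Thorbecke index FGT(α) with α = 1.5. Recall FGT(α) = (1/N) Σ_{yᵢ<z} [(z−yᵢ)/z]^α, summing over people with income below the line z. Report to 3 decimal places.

Below z: $150, $300, $400, $600 (q = 4 of N = 11).
Shortfall ratios: (1000−150)/1000 = 0.8500; (1000−300)/1000 = 0.7000; (1000−400)/1000 = 0.6000; (1000−600)/1000 = 0.4000.
Raised to α = 1.5: 0.78366; 0.58566; 0.46476; 0.25298.
Sum = 2.087064; FGT(1.5) = 2.087064 / 11 = 0.190.

0.190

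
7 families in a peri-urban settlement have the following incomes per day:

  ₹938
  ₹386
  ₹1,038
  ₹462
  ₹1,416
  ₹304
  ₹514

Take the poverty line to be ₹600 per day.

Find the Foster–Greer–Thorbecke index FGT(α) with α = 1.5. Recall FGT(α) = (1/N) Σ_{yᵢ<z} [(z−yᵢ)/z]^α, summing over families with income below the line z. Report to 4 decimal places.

Incomes under z: ₹304, ₹386, ₹462, ₹514 (q = 4 of N = 7).
Relative gaps: (600−304)/600 = 0.4933; (600−386)/600 = 0.3567; (600−462)/600 = 0.2300; (600−514)/600 = 0.1433.
Raised to α = 1.5: 0.34651; 0.21301; 0.11030; 0.05427.
Sum = 0.724082; FGT(1.5) = 0.724082 / 7 = 0.1034.

0.1034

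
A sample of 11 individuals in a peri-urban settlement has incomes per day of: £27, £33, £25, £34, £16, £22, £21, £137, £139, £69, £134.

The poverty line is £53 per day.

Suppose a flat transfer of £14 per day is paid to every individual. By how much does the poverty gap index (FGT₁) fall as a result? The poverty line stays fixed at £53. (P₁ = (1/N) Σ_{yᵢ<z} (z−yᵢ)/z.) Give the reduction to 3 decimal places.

0.168

Before: below the line — £16, £21, £22, £25, £27, £33, £34; poverty gap index (FGT₁) = 0.33105.
After the £14 transfer: below the line — £30, £35, £36, £39, £41, £47, £48; poverty gap index (FGT₁) = 0.16295.
Reduction = 0.33105 − 0.16295 = 0.168.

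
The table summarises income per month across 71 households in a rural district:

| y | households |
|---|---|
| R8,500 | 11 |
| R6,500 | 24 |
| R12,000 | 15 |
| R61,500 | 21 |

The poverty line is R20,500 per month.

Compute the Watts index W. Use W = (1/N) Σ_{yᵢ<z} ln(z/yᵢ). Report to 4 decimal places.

0.6378

Poor units: 24×R6,500, 11×R8,500, 15×R12,000 (q = 50 of N = 71).
ln(z/y) terms: ln(20500/6500) = 1.1486 (×24); ln(20500/8500) = 0.8804 (×11); ln(20500/12000) = 0.5355 (×15).
W = 45.283665 / 71 = 0.6378.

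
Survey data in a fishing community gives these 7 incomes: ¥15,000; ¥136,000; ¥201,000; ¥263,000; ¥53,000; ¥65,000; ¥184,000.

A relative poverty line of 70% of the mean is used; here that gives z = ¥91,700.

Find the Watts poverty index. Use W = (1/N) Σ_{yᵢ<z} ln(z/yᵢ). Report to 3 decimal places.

Below z: ¥15,000, ¥53,000, ¥65,000 (q = 3 of N = 7).
ln(z/y) terms: ln(91700/15000) = 1.8105; ln(91700/53000) = 0.5482; ln(91700/65000) = 0.3441.
W = 2.702838 / 7 = 0.386.

0.386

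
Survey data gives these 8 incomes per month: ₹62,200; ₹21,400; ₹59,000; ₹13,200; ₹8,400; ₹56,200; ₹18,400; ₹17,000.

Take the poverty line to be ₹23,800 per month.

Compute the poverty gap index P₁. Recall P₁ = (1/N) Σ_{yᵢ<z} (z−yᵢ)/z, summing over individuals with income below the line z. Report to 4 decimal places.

0.2132

Below the line: ₹8,400, ₹13,200, ₹17,000, ₹18,400, ₹21,400 (q = 5 of N = 8).
Gap ratios (z−y)/z: (23800−8400)/23800 = 0.6471; (23800−13200)/23800 = 0.4454; (23800−17000)/23800 = 0.2857; (23800−18400)/23800 = 0.2269; (23800−21400)/23800 = 0.1008.
Sum of shortfalls = 1.705882; P₁ averages over all N: 1.705882 / 8 = 0.2132.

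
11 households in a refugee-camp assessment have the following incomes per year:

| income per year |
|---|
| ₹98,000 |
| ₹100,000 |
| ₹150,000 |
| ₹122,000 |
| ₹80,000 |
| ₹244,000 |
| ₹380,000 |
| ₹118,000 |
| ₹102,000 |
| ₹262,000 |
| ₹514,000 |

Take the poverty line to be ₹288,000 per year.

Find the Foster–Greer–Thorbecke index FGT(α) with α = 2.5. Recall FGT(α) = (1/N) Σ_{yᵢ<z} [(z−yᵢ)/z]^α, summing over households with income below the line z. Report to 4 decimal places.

Incomes under z: ₹80,000, ₹98,000, ₹100,000, ₹102,000, ₹118,000, ₹122,000, ₹150,000, ₹244,000, ₹262,000 (q = 9 of N = 11).
Gap ratios (z−y)/z: (288000−80000)/288000 = 0.7222; (288000−98000)/288000 = 0.6597; (288000−100000)/288000 = 0.6528; (288000−102000)/288000 = 0.6458; (288000−118000)/288000 = 0.5903; (288000−122000)/288000 = 0.5764; (288000−150000)/288000 = 0.4792; (288000−244000)/288000 = 0.1528; (288000−262000)/288000 = 0.0903.
Raised to α = 2.5: 0.44328; 0.35351; 0.34428; 0.33520; 0.26770; 0.25223; 0.15893; 0.00912; 0.00245.
Sum = 2.166696; FGT(2.5) = 2.166696 / 11 = 0.1970.

0.1970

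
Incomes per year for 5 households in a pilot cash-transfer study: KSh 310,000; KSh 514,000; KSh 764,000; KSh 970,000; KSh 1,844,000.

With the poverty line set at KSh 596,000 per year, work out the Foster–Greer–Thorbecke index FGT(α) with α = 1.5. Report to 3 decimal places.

0.077

Below z: KSh 310,000, KSh 514,000 (q = 2 of N = 5).
Shortfall ratios: (596000−310000)/596000 = 0.4799; (596000−514000)/596000 = 0.1376.
Raised to α = 1.5: 0.33241; 0.05103.
Sum = 0.383447; FGT(1.5) = 0.383447 / 5 = 0.077.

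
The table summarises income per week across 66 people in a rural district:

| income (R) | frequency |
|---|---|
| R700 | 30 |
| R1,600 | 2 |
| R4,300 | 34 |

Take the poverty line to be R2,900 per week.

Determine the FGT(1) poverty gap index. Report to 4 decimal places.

0.3584

Incomes under z: 30×R700, 2×R1,600 (q = 32 of N = 66).
Gap ratios (z−y)/z: (2900−700)/2900 = 0.7586 (×30); (2900−1600)/2900 = 0.4483 (×2).
Σ = 23.655172. Dividing by the full population N = 66 gives P₁ = 0.3584.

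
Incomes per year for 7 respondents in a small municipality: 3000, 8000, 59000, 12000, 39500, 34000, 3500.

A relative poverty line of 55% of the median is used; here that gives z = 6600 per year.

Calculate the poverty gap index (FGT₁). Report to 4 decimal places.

Below the line: 3000, 3500 (q = 2 of N = 7).
Gap ratios (z−y)/z: (6600−3000)/6600 = 0.5455; (6600−3500)/6600 = 0.4697.
Σ = 1.015152. Dividing by the full population N = 7 gives P₁ = 0.1450.

0.1450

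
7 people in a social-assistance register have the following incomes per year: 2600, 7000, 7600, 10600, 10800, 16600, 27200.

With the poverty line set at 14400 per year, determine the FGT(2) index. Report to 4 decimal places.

Poor units: 2600, 7000, 7600, 10600, 10800 (q = 5 of N = 7).
Relative gaps: (14400−2600)/14400 = 0.8194; (14400−7000)/14400 = 0.5139; (14400−7600)/14400 = 0.4722; (14400−10600)/14400 = 0.2639; (14400−10800)/14400 = 0.2500.
Squared: 0.6715; 0.2641; 0.2230; 0.0696; 0.0625.
Sum = 1.290702; P₂ = 1.290702 / 7 = 0.1844.

0.1844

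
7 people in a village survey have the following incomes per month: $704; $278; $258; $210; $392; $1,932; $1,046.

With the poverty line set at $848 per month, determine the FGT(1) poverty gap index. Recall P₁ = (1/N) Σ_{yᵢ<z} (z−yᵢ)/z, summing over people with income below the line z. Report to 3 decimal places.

0.404

Below z: $210, $258, $278, $392, $704 (q = 5 of N = 7).
Gap ratios (z−y)/z: (848−210)/848 = 0.7524; (848−258)/848 = 0.6958; (848−278)/848 = 0.6722; (848−392)/848 = 0.5377; (848−704)/848 = 0.1698.
Σ = 2.827830. Dividing by the full population N = 7 gives P₁ = 0.404.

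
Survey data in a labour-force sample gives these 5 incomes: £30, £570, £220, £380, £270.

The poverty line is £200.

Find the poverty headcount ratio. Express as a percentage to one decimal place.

20.0%

1 of the 5 individuals have income below £200.
H = 1/5 = 20.0%.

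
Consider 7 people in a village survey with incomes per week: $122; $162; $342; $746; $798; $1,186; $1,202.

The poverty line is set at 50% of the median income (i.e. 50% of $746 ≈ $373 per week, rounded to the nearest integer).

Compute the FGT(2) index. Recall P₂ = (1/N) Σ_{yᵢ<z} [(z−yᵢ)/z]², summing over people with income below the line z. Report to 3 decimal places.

0.111

Below the line: $122, $162, $342 (q = 3 of N = 7).
Normalized shortfalls: (373−122)/373 = 0.6729; (373−162)/373 = 0.5657; (373−342)/373 = 0.0831.
Squared: 0.4528; 0.3200; 0.0069.
Sum = 0.779730; P₂ = 0.779730 / 7 = 0.111.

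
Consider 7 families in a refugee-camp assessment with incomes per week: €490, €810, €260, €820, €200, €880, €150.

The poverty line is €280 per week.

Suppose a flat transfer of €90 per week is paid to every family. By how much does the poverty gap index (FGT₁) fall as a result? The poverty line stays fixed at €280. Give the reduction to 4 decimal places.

Before: below the line — €150, €200, €260; poverty gap index (FGT₁) = 0.117347.
After the €90 transfer: below the line — €240; poverty gap index (FGT₁) = 0.020408.
Reduction = 0.117347 − 0.020408 = 0.0969.

0.0969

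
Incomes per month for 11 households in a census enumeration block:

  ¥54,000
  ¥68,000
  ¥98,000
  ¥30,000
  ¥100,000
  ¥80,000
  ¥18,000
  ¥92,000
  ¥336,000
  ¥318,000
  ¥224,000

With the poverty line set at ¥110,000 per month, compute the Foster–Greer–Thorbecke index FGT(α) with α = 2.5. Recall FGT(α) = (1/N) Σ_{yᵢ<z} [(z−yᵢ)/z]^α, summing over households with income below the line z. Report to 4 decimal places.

Poor units: ¥18,000, ¥30,000, ¥54,000, ¥68,000, ¥80,000, ¥92,000, ¥98,000, ¥100,000 (q = 8 of N = 11).
Relative gaps: (110000−18000)/110000 = 0.8364; (110000−30000)/110000 = 0.7273; (110000−54000)/110000 = 0.5091; (110000−68000)/110000 = 0.3818; (110000−80000)/110000 = 0.2727; (110000−92000)/110000 = 0.1636; (110000−98000)/110000 = 0.1091; (110000−100000)/110000 = 0.0909.
Raised to α = 2.5: 0.63972; 0.45107; 0.18492; 0.09008; 0.03884; 0.01083; 0.00393; 0.00249.
Sum = 1.421889; FGT(2.5) = 1.421889 / 11 = 0.1293.

0.1293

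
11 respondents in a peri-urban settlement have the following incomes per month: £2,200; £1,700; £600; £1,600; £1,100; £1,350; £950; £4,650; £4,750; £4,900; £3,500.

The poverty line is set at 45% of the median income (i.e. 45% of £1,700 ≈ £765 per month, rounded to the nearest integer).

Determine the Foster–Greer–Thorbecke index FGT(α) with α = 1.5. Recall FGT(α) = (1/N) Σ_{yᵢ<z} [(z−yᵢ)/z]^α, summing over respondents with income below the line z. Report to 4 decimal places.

Poor units: £600 (q = 1 of N = 11).
Gap ratios (z−y)/z: (765−600)/765 = 0.2157.
Raised to α = 1.5: 0.10017.
Sum = 0.100169; FGT(1.5) = 0.100169 / 11 = 0.0091.

0.0091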